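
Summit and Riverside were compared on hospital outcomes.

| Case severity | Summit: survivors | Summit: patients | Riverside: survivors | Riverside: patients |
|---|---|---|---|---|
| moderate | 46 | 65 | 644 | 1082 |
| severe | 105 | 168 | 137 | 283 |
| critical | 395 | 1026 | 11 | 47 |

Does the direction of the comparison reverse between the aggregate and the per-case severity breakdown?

Yes

Moderate: Summit 46/65 = 70.8%, Riverside 644/1082 = 59.5% → Summit
Severe: Summit 105/168 = 62.5%, Riverside 137/283 = 48.4% → Summit
Critical: Summit 395/1026 = 38.5%, Riverside 11/47 = 23.4% → Summit
Overall: Summit 546/1259 = 43.4%, Riverside 792/1412 = 56.1% → Riverside
Summit wins each case group but Riverside wins overall — the comparison reverses. Summit's patients skew toward critical, which has a lower base rate.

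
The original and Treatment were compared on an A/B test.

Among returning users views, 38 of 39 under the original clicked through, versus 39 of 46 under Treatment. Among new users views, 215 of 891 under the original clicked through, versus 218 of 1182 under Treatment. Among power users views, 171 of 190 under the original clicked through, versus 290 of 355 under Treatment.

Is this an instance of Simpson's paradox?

No

Returning users: the original 38/39 = 97.4%, Treatment 39/46 = 84.8% → the original
New users: the original 215/891 = 24.1%, Treatment 218/1182 = 18.4% → the original
Power users: the original 171/190 = 90.0%, Treatment 290/355 = 81.7% → the original
Overall: the original 424/1120 = 37.9%, Treatment 547/1583 = 34.6% → the original
The original wins overall and in every user group — no reversal.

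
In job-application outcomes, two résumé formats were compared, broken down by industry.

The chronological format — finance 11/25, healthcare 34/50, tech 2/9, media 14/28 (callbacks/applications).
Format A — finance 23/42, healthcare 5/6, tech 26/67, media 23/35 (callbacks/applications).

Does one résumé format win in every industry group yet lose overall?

Finance: the chronological format 11/25 = 44.0%, Format A 23/42 = 54.8% → Format A
Healthcare: the chronological format 34/50 = 68.0%, Format A 5/6 = 83.3% → Format A
Tech: the chronological format 2/9 = 22.2%, Format A 26/67 = 38.8% → Format A
Media: the chronological format 14/28 = 50.0%, Format A 23/35 = 65.7% → Format A
Overall: the chronological format 61/112 = 54.5%, Format A 77/150 = 51.3% → the chronological format
Format A wins each industry group but the chronological format wins overall — the comparison reverses. Format A's applications skew toward tech, which has a lower base rate.

Yes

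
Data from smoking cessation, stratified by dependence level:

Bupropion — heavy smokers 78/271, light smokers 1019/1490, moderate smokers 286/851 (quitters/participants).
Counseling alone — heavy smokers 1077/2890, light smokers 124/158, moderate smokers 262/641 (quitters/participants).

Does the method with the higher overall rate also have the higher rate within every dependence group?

No

Heavy smokers: bupropion 78/271 = 28.8%, counseling alone 1077/2890 = 37.3% → counseling alone
Light smokers: bupropion 1019/1490 = 68.4%, counseling alone 124/158 = 78.5% → counseling alone
Moderate smokers: bupropion 286/851 = 33.6%, counseling alone 262/641 = 40.9% → counseling alone
Overall: bupropion 1383/2612 = 52.9%, counseling alone 1463/3689 = 39.7% → bupropion
Counseling alone wins each dependence group but bupropion wins overall — the comparison reverses. Counseling alone's participants skew toward heavy smokers, which has a lower base rate.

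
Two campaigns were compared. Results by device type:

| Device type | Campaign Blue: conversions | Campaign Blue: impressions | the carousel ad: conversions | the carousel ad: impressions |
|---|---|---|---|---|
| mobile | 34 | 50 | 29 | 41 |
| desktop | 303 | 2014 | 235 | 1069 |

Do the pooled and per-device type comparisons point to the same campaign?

Yes

Mobile: Campaign Blue 34/50 = 68.0%, the carousel ad 29/41 = 70.7% → the carousel ad
Desktop: Campaign Blue 303/2014 = 15.0%, the carousel ad 235/1069 = 22.0% → the carousel ad
Overall: Campaign Blue 337/2064 = 16.3%, the carousel ad 264/1110 = 23.8% → the carousel ad
The carousel ad wins overall and in every device group — no reversal.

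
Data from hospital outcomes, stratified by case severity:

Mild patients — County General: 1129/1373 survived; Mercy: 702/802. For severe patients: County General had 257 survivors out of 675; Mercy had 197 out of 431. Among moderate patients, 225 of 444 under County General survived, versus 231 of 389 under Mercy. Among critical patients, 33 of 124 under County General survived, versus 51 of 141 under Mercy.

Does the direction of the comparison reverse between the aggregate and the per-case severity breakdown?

Mild: County General 1129/1373 = 82.2%, Mercy 702/802 = 87.5% → Mercy
Severe: County General 257/675 = 38.1%, Mercy 197/431 = 45.7% → Mercy
Moderate: County General 225/444 = 50.7%, Mercy 231/389 = 59.4% → Mercy
Critical: County General 33/124 = 26.6%, Mercy 51/141 = 36.2% → Mercy
Overall: County General 1644/2616 = 62.8%, Mercy 1181/1763 = 67.0% → Mercy
Mercy wins overall and in every case group — no reversal.

No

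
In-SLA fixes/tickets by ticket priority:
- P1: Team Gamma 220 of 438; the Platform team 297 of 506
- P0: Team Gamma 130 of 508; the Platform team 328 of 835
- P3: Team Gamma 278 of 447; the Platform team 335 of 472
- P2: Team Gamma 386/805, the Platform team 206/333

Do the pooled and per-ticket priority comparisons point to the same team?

Yes

P1: Team Gamma 220/438 = 50.2%, the Platform team 297/506 = 58.7% → the Platform team
P0: Team Gamma 130/508 = 25.6%, the Platform team 328/835 = 39.3% → the Platform team
P3: Team Gamma 278/447 = 62.2%, the Platform team 335/472 = 71.0% → the Platform team
P2: Team Gamma 386/805 = 48.0%, the Platform team 206/333 = 61.9% → the Platform team
Overall: Team Gamma 1014/2198 = 46.1%, the Platform team 1166/2146 = 54.3% → the Platform team
The Platform team wins overall and in every ticket group — no reversal.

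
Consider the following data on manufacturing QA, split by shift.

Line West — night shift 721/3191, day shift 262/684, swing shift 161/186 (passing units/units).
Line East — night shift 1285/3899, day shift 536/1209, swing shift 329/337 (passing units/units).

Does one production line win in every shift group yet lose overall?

Night shift: Line West 721/3191 = 22.6%, Line East 1285/3899 = 33.0% → Line East
Day shift: Line West 262/684 = 38.3%, Line East 536/1209 = 44.3% → Line East
Swing shift: Line West 161/186 = 86.6%, Line East 329/337 = 97.6% → Line East
Overall: Line West 1144/4061 = 28.2%, Line East 2150/5445 = 39.5% → Line East
Line East wins overall and in every shift group — no reversal.

No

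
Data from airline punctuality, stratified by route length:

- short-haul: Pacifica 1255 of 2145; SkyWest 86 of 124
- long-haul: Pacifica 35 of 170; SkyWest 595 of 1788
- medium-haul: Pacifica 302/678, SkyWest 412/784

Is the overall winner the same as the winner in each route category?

No

Short-haul: Pacifica 1255/2145 = 58.5%, SkyWest 86/124 = 69.4% → SkyWest
Long-haul: Pacifica 35/170 = 20.6%, SkyWest 595/1788 = 33.3% → SkyWest
Medium-haul: Pacifica 302/678 = 44.5%, SkyWest 412/784 = 52.6% → SkyWest
Overall: Pacifica 1592/2993 = 53.2%, SkyWest 1093/2696 = 40.5% → Pacifica
SkyWest wins each route group but Pacifica wins overall — the comparison reverses. SkyWest's flights skew toward long-haul, which has a lower base rate.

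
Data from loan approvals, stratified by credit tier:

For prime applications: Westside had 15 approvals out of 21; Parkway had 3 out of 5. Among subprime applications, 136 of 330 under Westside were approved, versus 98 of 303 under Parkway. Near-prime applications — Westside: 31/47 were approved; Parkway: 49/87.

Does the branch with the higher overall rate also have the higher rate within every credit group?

Yes

Prime: Westside 15/21 = 71.4%, Parkway 3/5 = 60.0% → Westside
Subprime: Westside 136/330 = 41.2%, Parkway 98/303 = 32.3% → Westside
Near-prime: Westside 31/47 = 66.0%, Parkway 49/87 = 56.3% → Westside
Overall: Westside 182/398 = 45.7%, Parkway 150/395 = 38.0% → Westside
Westside wins overall and in every credit group — no reversal.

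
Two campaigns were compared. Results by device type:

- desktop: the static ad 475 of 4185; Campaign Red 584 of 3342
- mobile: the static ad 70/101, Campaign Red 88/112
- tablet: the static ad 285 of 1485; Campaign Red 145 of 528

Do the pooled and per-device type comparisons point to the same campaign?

Desktop: the static ad 475/4185 = 11.4%, Campaign Red 584/3342 = 17.5% → Campaign Red
Mobile: the static ad 70/101 = 69.3%, Campaign Red 88/112 = 78.6% → Campaign Red
Tablet: the static ad 285/1485 = 19.2%, Campaign Red 145/528 = 27.5% → Campaign Red
Overall: the static ad 830/5771 = 14.4%, Campaign Red 817/3982 = 20.5% → Campaign Red
Campaign Red wins overall and in every device group — no reversal.

Yes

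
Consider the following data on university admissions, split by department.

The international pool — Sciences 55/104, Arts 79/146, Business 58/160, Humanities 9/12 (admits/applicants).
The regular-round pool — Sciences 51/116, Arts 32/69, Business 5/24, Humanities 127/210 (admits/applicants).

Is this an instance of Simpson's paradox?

Sciences: the international pool 55/104 = 52.9%, the regular-round pool 51/116 = 44.0% → the international pool
Arts: the international pool 79/146 = 54.1%, the regular-round pool 32/69 = 46.4% → the international pool
Business: the international pool 58/160 = 36.2%, the regular-round pool 5/24 = 20.8% → the international pool
Humanities: the international pool 9/12 = 75.0%, the regular-round pool 127/210 = 60.5% → the international pool
Overall: the international pool 201/422 = 47.6%, the regular-round pool 215/419 = 51.3% → the regular-round pool
The international pool wins each department group but the regular-round pool wins overall — the comparison reverses. The international pool's applicants skew toward Business, which has a lower base rate.

Yes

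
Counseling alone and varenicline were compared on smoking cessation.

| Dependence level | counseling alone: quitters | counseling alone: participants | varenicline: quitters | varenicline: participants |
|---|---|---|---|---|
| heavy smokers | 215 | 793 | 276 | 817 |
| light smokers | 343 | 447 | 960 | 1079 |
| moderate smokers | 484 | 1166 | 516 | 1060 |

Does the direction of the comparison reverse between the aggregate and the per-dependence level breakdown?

Heavy smokers: counseling alone 215/793 = 27.1%, varenicline 276/817 = 33.8% → varenicline
Light smokers: counseling alone 343/447 = 76.7%, varenicline 960/1079 = 89.0% → varenicline
Moderate smokers: counseling alone 484/1166 = 41.5%, varenicline 516/1060 = 48.7% → varenicline
Overall: counseling alone 1042/2406 = 43.3%, varenicline 1752/2956 = 59.3% → varenicline
Varenicline wins overall and in every dependence group — no reversal.

No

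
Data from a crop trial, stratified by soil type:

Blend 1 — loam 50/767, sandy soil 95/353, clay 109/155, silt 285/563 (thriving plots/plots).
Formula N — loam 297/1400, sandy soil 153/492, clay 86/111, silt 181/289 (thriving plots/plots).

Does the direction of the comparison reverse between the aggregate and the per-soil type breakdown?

No

Loam: Blend 1 50/767 = 6.5%, Formula N 297/1400 = 21.2% → Formula N
Sandy soil: Blend 1 95/353 = 26.9%, Formula N 153/492 = 31.1% → Formula N
Clay: Blend 1 109/155 = 70.3%, Formula N 86/111 = 77.5% → Formula N
Silt: Blend 1 285/563 = 50.6%, Formula N 181/289 = 62.6% → Formula N
Overall: Blend 1 539/1838 = 29.3%, Formula N 717/2292 = 31.3% → Formula N
Formula N wins overall and in every soil group — no reversal.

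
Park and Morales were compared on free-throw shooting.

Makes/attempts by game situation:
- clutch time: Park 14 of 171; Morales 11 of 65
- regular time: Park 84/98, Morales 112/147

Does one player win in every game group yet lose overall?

Clutch time: Park 14/171 = 8.2%, Morales 11/65 = 16.9% → Morales
Regular time: Park 84/98 = 85.7%, Morales 112/147 = 76.2% → Park
Overall: Park 98/269 = 36.4%, Morales 123/212 = 58.0% → Morales
Neither sweeps: Park wins 1 of 2 groups, Morales wins 1. Morales wins overall but not every group — no Simpson reversal.

No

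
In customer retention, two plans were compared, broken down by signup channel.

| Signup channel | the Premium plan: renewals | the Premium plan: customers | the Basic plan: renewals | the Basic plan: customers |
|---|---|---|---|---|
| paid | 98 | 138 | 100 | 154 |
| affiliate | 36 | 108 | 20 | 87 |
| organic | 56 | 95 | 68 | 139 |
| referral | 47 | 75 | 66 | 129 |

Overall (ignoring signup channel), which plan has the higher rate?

Paid: the Premium plan 98/138 = 71.0%, the Basic plan 100/154 = 64.9% → the Premium plan
Affiliate: the Premium plan 36/108 = 33.3%, the Basic plan 20/87 = 23.0% → the Premium plan
Organic: the Premium plan 56/95 = 58.9%, the Basic plan 68/139 = 48.9% → the Premium plan
Referral: the Premium plan 47/75 = 62.7%, the Basic plan 66/129 = 51.2% → the Premium plan
Overall: the Premium plan 237/416 = 57.0%, the Basic plan 254/509 = 49.9% → the Premium plan

the Premium plan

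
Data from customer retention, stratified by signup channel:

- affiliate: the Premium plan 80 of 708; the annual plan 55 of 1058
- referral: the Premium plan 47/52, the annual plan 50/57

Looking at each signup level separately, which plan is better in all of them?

the Premium plan

Affiliate: the Premium plan 80/708 = 11.3%, the annual plan 55/1058 = 5.2% → the Premium plan
Referral: the Premium plan 47/52 = 90.4%, the annual plan 50/57 = 87.7% → the Premium plan
The Premium plan has the higher rate in both groups.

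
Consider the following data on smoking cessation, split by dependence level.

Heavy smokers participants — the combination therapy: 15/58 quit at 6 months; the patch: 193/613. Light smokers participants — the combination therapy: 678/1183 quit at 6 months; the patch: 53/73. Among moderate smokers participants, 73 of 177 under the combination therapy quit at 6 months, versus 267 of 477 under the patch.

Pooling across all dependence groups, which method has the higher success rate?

the combination therapy

Heavy smokers: the combination therapy 15/58 = 25.9%, the patch 193/613 = 31.5% → the patch
Light smokers: the combination therapy 678/1183 = 57.3%, the patch 53/73 = 72.6% → the patch
Moderate smokers: the combination therapy 73/177 = 41.2%, the patch 267/477 = 56.0% → the patch
Overall: the combination therapy 766/1418 = 54.0%, the patch 513/1163 = 44.1% → the combination therapy
(The patch wins every dependence group but the combination therapy wins overall — the patch's participants skew toward the low-rate heavy smokers group.)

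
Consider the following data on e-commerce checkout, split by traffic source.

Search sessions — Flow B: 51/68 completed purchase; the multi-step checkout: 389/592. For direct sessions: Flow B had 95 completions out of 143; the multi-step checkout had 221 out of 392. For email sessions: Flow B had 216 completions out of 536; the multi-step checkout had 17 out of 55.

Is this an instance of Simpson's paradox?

Yes

Search: Flow B 51/68 = 75.0%, the multi-step checkout 389/592 = 65.7% → Flow B
Direct: Flow B 95/143 = 66.4%, the multi-step checkout 221/392 = 56.4% → Flow B
Email: Flow B 216/536 = 40.3%, the multi-step checkout 17/55 = 30.9% → Flow B
Overall: Flow B 362/747 = 48.5%, the multi-step checkout 627/1039 = 60.3% → the multi-step checkout
Flow B wins each traffic group but the multi-step checkout wins overall — the comparison reverses. Flow B's sessions skew toward email, which has a lower base rate.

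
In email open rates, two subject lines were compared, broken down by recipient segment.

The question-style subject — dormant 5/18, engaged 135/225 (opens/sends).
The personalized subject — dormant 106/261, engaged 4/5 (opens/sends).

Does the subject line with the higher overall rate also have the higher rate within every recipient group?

Dormant: the question-style subject 5/18 = 27.8%, the personalized subject 106/261 = 40.6% → the personalized subject
Engaged: the question-style subject 135/225 = 60.0%, the personalized subject 4/5 = 80.0% → the personalized subject
Overall: the question-style subject 140/243 = 57.6%, the personalized subject 110/266 = 41.4% → the question-style subject
The personalized subject wins each recipient group but the question-style subject wins overall — the comparison reverses. The personalized subject's sends skew toward dormant, which has a lower base rate.

No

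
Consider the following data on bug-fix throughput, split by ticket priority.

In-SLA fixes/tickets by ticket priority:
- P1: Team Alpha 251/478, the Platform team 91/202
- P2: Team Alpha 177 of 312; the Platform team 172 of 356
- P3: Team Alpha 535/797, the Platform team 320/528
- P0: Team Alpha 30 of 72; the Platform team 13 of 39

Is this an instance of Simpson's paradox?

No

P1: Team Alpha 251/478 = 52.5%, the Platform team 91/202 = 45.0% → Team Alpha
P2: Team Alpha 177/312 = 56.7%, the Platform team 172/356 = 48.3% → Team Alpha
P3: Team Alpha 535/797 = 67.1%, the Platform team 320/528 = 60.6% → Team Alpha
P0: Team Alpha 30/72 = 41.7%, the Platform team 13/39 = 33.3% → Team Alpha
Overall: Team Alpha 993/1659 = 59.9%, the Platform team 596/1125 = 53.0% → Team Alpha
Team Alpha wins overall and in every ticket group — no reversal.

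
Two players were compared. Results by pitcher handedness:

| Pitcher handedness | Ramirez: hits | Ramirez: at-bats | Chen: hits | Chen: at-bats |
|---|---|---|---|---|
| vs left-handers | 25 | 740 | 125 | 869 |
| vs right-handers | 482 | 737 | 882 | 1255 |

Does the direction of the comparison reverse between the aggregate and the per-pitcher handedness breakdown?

Vs left-handers: Ramirez 25/740 = 3.4%, Chen 125/869 = 14.4% → Chen
Vs right-handers: Ramirez 482/737 = 65.4%, Chen 882/1255 = 70.3% → Chen
Overall: Ramirez 507/1477 = 34.3%, Chen 1007/2124 = 47.4% → Chen
Chen wins overall and in every pitcher group — no reversal.

No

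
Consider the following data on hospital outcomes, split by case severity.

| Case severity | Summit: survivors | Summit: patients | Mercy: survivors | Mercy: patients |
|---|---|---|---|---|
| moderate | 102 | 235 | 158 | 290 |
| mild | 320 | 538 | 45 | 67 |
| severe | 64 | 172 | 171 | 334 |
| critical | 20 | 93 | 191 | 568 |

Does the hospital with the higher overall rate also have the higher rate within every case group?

No

Moderate: Summit 102/235 = 43.4%, Mercy 158/290 = 54.5% → Mercy
Mild: Summit 320/538 = 59.5%, Mercy 45/67 = 67.2% → Mercy
Severe: Summit 64/172 = 37.2%, Mercy 171/334 = 51.2% → Mercy
Critical: Summit 20/93 = 21.5%, Mercy 191/568 = 33.6% → Mercy
Overall: Summit 506/1038 = 48.7%, Mercy 565/1259 = 44.9% → Summit
Mercy wins each case group but Summit wins overall — the comparison reverses. Mercy's patients skew toward critical, which has a lower base rate.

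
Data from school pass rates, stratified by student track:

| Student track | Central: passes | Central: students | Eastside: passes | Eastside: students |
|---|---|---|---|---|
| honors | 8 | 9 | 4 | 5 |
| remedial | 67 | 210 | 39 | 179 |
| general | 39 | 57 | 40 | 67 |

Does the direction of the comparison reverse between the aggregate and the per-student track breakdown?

No

Honors: Central 8/9 = 88.9%, Eastside 4/5 = 80.0% → Central
Remedial: Central 67/210 = 31.9%, Eastside 39/179 = 21.8% → Central
General: Central 39/57 = 68.4%, Eastside 40/67 = 59.7% → Central
Overall: Central 114/276 = 41.3%, Eastside 83/251 = 33.1% → Central
Central wins overall and in every student group — no reversal.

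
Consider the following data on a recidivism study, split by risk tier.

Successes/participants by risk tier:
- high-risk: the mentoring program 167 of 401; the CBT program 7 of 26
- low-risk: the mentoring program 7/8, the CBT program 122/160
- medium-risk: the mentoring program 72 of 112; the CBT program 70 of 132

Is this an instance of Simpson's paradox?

Yes

High-risk: the mentoring program 167/401 = 41.6%, the CBT program 7/26 = 26.9% → the mentoring program
Low-risk: the mentoring program 7/8 = 87.5%, the CBT program 122/160 = 76.2% → the mentoring program
Medium-risk: the mentoring program 72/112 = 64.3%, the CBT program 70/132 = 53.0% → the mentoring program
Overall: the mentoring program 246/521 = 47.2%, the CBT program 199/318 = 62.6% → the CBT program
The mentoring program wins each risk group but the CBT program wins overall — the comparison reverses. The mentoring program's participants skew toward high-risk, which has a lower base rate.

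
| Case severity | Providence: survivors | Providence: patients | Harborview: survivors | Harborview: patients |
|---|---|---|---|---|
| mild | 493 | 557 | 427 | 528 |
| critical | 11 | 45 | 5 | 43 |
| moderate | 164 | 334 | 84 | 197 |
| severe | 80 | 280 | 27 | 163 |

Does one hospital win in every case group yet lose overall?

Mild: Providence 493/557 = 88.5%, Harborview 427/528 = 80.9% → Providence
Critical: Providence 11/45 = 24.4%, Harborview 5/43 = 11.6% → Providence
Moderate: Providence 164/334 = 49.1%, Harborview 84/197 = 42.6% → Providence
Severe: Providence 80/280 = 28.6%, Harborview 27/163 = 16.6% → Providence
Overall: Providence 748/1216 = 61.5%, Harborview 543/931 = 58.3% → Providence
Providence wins overall and in every case group — no reversal.

No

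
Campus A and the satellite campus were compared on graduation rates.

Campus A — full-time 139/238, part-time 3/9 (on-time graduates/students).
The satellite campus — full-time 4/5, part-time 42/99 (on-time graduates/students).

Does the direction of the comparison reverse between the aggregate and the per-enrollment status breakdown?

Yes

Full-time: Campus A 139/238 = 58.4%, the satellite campus 4/5 = 80.0% → the satellite campus
Part-time: Campus A 3/9 = 33.3%, the satellite campus 42/99 = 42.4% → the satellite campus
Overall: Campus A 142/247 = 57.5%, the satellite campus 46/104 = 44.2% → Campus A
The satellite campus wins each enrollment group but Campus A wins overall — the comparison reverses. The satellite campus's students skew toward part-time, which has a lower base rate.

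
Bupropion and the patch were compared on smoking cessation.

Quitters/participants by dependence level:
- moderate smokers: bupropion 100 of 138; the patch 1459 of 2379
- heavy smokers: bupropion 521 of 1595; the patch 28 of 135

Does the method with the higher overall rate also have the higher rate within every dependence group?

Moderate smokers: bupropion 100/138 = 72.5%, the patch 1459/2379 = 61.3% → bupropion
Heavy smokers: bupropion 521/1595 = 32.7%, the patch 28/135 = 20.7% → bupropion
Overall: bupropion 621/1733 = 35.8%, the patch 1487/2514 = 59.1% → the patch
Bupropion wins each dependence group but the patch wins overall — the comparison reverses. Bupropion's participants skew toward heavy smokers, which has a lower base rate.

No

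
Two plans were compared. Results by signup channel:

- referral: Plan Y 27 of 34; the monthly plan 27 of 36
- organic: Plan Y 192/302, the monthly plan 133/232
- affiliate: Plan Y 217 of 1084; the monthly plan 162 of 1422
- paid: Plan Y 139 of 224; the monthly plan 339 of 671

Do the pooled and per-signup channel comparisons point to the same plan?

Referral: Plan Y 27/34 = 79.4%, the monthly plan 27/36 = 75.0% → Plan Y
Organic: Plan Y 192/302 = 63.6%, the monthly plan 133/232 = 57.3% → Plan Y
Affiliate: Plan Y 217/1084 = 20.0%, the monthly plan 162/1422 = 11.4% → Plan Y
Paid: Plan Y 139/224 = 62.1%, the monthly plan 339/671 = 50.5% → Plan Y
Overall: Plan Y 575/1644 = 35.0%, the monthly plan 661/2361 = 28.0% → Plan Y
Plan Y wins overall and in every signup group — no reversal.

Yes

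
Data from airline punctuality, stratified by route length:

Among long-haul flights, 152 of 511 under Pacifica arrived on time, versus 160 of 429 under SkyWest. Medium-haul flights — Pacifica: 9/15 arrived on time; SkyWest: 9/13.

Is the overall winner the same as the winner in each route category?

Long-haul: Pacifica 152/511 = 29.7%, SkyWest 160/429 = 37.3% → SkyWest
Medium-haul: Pacifica 9/15 = 60.0%, SkyWest 9/13 = 69.2% → SkyWest
Overall: Pacifica 161/526 = 30.6%, SkyWest 169/442 = 38.2% → SkyWest
SkyWest wins overall and in every route group — no reversal.

Yes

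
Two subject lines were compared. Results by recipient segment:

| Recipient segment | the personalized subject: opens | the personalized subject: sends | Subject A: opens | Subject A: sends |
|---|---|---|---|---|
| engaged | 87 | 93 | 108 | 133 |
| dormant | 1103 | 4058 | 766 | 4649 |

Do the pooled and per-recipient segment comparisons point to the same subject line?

Yes

Engaged: the personalized subject 87/93 = 93.5%, Subject A 108/133 = 81.2% → the personalized subject
Dormant: the personalized subject 1103/4058 = 27.2%, Subject A 766/4649 = 16.5% → the personalized subject
Overall: the personalized subject 1190/4151 = 28.7%, Subject A 874/4782 = 18.3% → the personalized subject
The personalized subject wins overall and in every recipient group — no reversal.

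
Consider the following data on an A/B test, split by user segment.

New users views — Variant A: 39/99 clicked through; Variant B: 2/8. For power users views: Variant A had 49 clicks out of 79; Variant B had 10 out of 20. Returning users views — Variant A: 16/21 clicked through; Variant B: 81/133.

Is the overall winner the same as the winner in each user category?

No

New users: Variant A 39/99 = 39.4%, Variant B 2/8 = 25.0% → Variant A
Power users: Variant A 49/79 = 62.0%, Variant B 10/20 = 50.0% → Variant A
Returning users: Variant A 16/21 = 76.2%, Variant B 81/133 = 60.9% → Variant A
Overall: Variant A 104/199 = 52.3%, Variant B 93/161 = 57.8% → Variant B
Variant A wins each user group but Variant B wins overall — the comparison reverses. Variant A's views skew toward new users, which has a lower base rate.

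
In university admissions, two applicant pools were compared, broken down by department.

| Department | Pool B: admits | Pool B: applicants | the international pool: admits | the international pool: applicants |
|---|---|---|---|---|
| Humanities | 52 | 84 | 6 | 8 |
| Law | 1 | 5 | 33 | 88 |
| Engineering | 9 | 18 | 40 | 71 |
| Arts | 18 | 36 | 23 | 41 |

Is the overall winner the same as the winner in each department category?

No

Humanities: Pool B 52/84 = 61.9%, the international pool 6/8 = 75.0% → the international pool
Law: Pool B 1/5 = 20.0%, the international pool 33/88 = 37.5% → the international pool
Engineering: Pool B 9/18 = 50.0%, the international pool 40/71 = 56.3% → the international pool
Arts: Pool B 18/36 = 50.0%, the international pool 23/41 = 56.1% → the international pool
Overall: Pool B 80/143 = 55.9%, the international pool 102/208 = 49.0% → Pool B
The international pool wins each department group but Pool B wins overall — the comparison reverses. The international pool's applicants skew toward Law, which has a lower base rate.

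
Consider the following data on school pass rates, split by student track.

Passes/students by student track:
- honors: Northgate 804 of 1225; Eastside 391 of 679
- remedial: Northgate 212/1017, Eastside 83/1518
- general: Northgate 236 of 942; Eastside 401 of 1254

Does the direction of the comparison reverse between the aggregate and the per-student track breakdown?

No

Honors: Northgate 804/1225 = 65.6%, Eastside 391/679 = 57.6% → Northgate
Remedial: Northgate 212/1017 = 20.8%, Eastside 83/1518 = 5.5% → Northgate
General: Northgate 236/942 = 25.1%, Eastside 401/1254 = 32.0% → Eastside
Overall: Northgate 1252/3184 = 39.3%, Eastside 875/3451 = 25.4% → Northgate
Neither sweeps: Northgate wins 2 of 3 groups, Eastside wins 1. Northgate wins overall but not every group — no Simpson reversal.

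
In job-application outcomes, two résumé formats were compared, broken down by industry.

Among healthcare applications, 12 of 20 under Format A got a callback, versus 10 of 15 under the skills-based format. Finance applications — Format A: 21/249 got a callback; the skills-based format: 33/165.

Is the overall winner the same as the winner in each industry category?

Yes

Healthcare: Format A 12/20 = 60.0%, the skills-based format 10/15 = 66.7% → the skills-based format
Finance: Format A 21/249 = 8.4%, the skills-based format 33/165 = 20.0% → the skills-based format
Overall: Format A 33/269 = 12.3%, the skills-based format 43/180 = 23.9% → the skills-based format
The skills-based format wins overall and in every industry group — no reversal.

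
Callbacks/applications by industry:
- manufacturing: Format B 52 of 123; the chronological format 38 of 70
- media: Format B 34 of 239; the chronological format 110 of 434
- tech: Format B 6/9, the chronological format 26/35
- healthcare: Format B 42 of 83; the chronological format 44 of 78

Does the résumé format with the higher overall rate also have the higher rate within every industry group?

Yes

Manufacturing: Format B 52/123 = 42.3%, the chronological format 38/70 = 54.3% → the chronological format
Media: Format B 34/239 = 14.2%, the chronological format 110/434 = 25.3% → the chronological format
Tech: Format B 6/9 = 66.7%, the chronological format 26/35 = 74.3% → the chronological format
Healthcare: Format B 42/83 = 50.6%, the chronological format 44/78 = 56.4% → the chronological format
Overall: Format B 134/454 = 29.5%, the chronological format 218/617 = 35.3% → the chronological format
The chronological format wins overall and in every industry group — no reversal.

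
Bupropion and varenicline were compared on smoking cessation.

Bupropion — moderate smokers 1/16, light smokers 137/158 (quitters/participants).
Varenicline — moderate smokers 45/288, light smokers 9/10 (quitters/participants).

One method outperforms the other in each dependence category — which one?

varenicline

Moderate smokers: bupropion 1/16 = 6.2%, varenicline 45/288 = 15.6% → varenicline
Light smokers: bupropion 137/158 = 86.7%, varenicline 9/10 = 90.0% → varenicline
Varenicline has the higher rate in both groups.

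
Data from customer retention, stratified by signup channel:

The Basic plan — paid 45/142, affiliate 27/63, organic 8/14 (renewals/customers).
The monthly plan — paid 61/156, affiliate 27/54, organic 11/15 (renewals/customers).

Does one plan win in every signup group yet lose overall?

Paid: the Basic plan 45/142 = 31.7%, the monthly plan 61/156 = 39.1% → the monthly plan
Affiliate: the Basic plan 27/63 = 42.9%, the monthly plan 27/54 = 50.0% → the monthly plan
Organic: the Basic plan 8/14 = 57.1%, the monthly plan 11/15 = 73.3% → the monthly plan
Overall: the Basic plan 80/219 = 36.5%, the monthly plan 99/225 = 44.0% → the monthly plan
The monthly plan wins overall and in every signup group — no reversal.

No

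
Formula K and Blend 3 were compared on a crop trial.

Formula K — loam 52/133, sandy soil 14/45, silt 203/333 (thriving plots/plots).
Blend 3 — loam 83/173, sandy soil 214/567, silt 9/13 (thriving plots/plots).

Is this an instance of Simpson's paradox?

Yes

Loam: Formula K 52/133 = 39.1%, Blend 3 83/173 = 48.0% → Blend 3
Sandy soil: Formula K 14/45 = 31.1%, Blend 3 214/567 = 37.7% → Blend 3
Silt: Formula K 203/333 = 61.0%, Blend 3 9/13 = 69.2% → Blend 3
Overall: Formula K 269/511 = 52.6%, Blend 3 306/753 = 40.6% → Formula K
Blend 3 wins each soil group but Formula K wins overall — the comparison reverses. Blend 3's plots skew toward sandy soil, which has a lower base rate.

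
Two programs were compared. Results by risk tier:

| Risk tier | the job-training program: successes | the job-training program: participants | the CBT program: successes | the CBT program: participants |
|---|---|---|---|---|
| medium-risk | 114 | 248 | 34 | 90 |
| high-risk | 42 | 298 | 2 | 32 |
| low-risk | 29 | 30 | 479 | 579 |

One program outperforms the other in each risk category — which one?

the job-training program

Medium-risk: the job-training program 114/248 = 46.0%, the CBT program 34/90 = 37.8% → the job-training program
High-risk: the job-training program 42/298 = 14.1%, the CBT program 2/32 = 6.2% → the job-training program
Low-risk: the job-training program 29/30 = 96.7%, the CBT program 479/579 = 82.7% → the job-training program
The job-training program has the higher rate in all 3 groups.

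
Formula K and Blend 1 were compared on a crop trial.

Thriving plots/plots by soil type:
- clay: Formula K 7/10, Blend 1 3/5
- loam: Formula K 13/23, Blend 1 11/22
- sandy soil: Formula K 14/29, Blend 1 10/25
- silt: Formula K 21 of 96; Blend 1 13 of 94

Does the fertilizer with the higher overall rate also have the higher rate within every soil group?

Clay: Formula K 7/10 = 70.0%, Blend 1 3/5 = 60.0% → Formula K
Loam: Formula K 13/23 = 56.5%, Blend 1 11/22 = 50.0% → Formula K
Sandy soil: Formula K 14/29 = 48.3%, Blend 1 10/25 = 40.0% → Formula K
Silt: Formula K 21/96 = 21.9%, Blend 1 13/94 = 13.8% → Formula K
Overall: Formula K 55/158 = 34.8%, Blend 1 37/146 = 25.3% → Formula K
Formula K wins overall and in every soil group — no reversal.

Yes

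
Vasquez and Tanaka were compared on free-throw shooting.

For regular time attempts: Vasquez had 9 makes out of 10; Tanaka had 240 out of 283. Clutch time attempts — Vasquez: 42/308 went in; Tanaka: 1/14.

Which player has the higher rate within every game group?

Vasquez

Regular time: Vasquez 9/10 = 90.0%, Tanaka 240/283 = 84.8% → Vasquez
Clutch time: Vasquez 42/308 = 13.6%, Tanaka 1/14 = 7.1% → Vasquez
Vasquez has the higher rate in both groups.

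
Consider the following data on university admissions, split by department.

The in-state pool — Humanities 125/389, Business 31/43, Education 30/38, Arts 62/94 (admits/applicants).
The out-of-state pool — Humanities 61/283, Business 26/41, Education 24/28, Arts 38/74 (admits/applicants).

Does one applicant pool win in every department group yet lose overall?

Humanities: the in-state pool 125/389 = 32.1%, the out-of-state pool 61/283 = 21.6% → the in-state pool
Business: the in-state pool 31/43 = 72.1%, the out-of-state pool 26/41 = 63.4% → the in-state pool
Education: the in-state pool 30/38 = 78.9%, the out-of-state pool 24/28 = 85.7% → the out-of-state pool
Arts: the in-state pool 62/94 = 66.0%, the out-of-state pool 38/74 = 51.4% → the in-state pool
Overall: the in-state pool 248/564 = 44.0%, the out-of-state pool 149/426 = 35.0% → the in-state pool
Neither sweeps: the in-state pool wins 3 of 4 groups, the out-of-state pool wins 1. The in-state pool wins overall but not every group — no Simpson reversal.

No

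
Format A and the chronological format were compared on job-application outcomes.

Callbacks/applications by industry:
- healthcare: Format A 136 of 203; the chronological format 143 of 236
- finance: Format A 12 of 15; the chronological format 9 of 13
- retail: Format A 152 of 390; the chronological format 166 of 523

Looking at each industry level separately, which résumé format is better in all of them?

Healthcare: Format A 136/203 = 67.0%, the chronological format 143/236 = 60.6% → Format A
Finance: Format A 12/15 = 80.0%, the chronological format 9/13 = 69.2% → Format A
Retail: Format A 152/390 = 39.0%, the chronological format 166/523 = 31.7% → Format A
Format A has the higher rate in all 3 groups.

Format A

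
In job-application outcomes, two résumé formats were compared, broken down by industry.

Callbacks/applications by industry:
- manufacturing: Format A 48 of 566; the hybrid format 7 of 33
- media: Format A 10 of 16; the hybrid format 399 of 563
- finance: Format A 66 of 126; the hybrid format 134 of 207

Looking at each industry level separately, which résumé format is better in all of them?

the hybrid format

Manufacturing: Format A 48/566 = 8.5%, the hybrid format 7/33 = 21.2% → the hybrid format
Media: Format A 10/16 = 62.5%, the hybrid format 399/563 = 70.9% → the hybrid format
Finance: Format A 66/126 = 52.4%, the hybrid format 134/207 = 64.7% → the hybrid format
The hybrid format has the higher rate in all 3 groups.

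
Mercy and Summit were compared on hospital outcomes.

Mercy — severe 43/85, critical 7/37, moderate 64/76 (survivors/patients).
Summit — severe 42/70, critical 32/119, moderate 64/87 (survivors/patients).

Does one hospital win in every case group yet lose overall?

Severe: Mercy 43/85 = 50.6%, Summit 42/70 = 60.0% → Summit
Critical: Mercy 7/37 = 18.9%, Summit 32/119 = 26.9% → Summit
Moderate: Mercy 64/76 = 84.2%, Summit 64/87 = 73.6% → Mercy
Overall: Mercy 114/198 = 57.6%, Summit 138/276 = 50.0% → Mercy
Neither sweeps: Mercy wins 1 of 3 groups, Summit wins 2. Mercy wins overall but not every group — no Simpson reversal.

No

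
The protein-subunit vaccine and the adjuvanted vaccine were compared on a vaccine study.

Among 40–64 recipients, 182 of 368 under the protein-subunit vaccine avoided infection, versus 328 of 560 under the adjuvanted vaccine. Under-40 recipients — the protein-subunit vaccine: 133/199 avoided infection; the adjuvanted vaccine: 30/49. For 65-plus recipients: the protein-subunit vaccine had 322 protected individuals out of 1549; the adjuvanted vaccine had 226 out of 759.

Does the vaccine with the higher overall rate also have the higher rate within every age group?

No

40–64: the protein-subunit vaccine 182/368 = 49.5%, the adjuvanted vaccine 328/560 = 58.6% → the adjuvanted vaccine
Under-40: the protein-subunit vaccine 133/199 = 66.8%, the adjuvanted vaccine 30/49 = 61.2% → the protein-subunit vaccine
65-plus: the protein-subunit vaccine 322/1549 = 20.8%, the adjuvanted vaccine 226/759 = 29.8% → the adjuvanted vaccine
Overall: the protein-subunit vaccine 637/2116 = 30.1%, the adjuvanted vaccine 584/1368 = 42.7% → the adjuvanted vaccine
Neither sweeps: the protein-subunit vaccine wins 1 of 3 groups, the adjuvanted vaccine wins 2. The adjuvanted vaccine wins overall but not every group — no Simpson reversal.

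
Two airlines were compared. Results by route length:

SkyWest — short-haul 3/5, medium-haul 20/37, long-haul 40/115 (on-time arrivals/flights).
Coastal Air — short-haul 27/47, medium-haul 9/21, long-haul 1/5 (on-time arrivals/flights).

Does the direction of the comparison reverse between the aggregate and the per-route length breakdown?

Short-haul: SkyWest 3/5 = 60.0%, Coastal Air 27/47 = 57.4% → SkyWest
Medium-haul: SkyWest 20/37 = 54.1%, Coastal Air 9/21 = 42.9% → SkyWest
Long-haul: SkyWest 40/115 = 34.8%, Coastal Air 1/5 = 20.0% → SkyWest
Overall: SkyWest 63/157 = 40.1%, Coastal Air 37/73 = 50.7% → Coastal Air
SkyWest wins each route group but Coastal Air wins overall — the comparison reverses. SkyWest's flights skew toward long-haul, which has a lower base rate.

Yes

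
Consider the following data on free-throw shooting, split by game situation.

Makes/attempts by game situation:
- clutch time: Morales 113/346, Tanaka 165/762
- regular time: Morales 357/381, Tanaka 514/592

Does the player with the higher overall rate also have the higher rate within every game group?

Yes

Clutch time: Morales 113/346 = 32.7%, Tanaka 165/762 = 21.7% → Morales
Regular time: Morales 357/381 = 93.7%, Tanaka 514/592 = 86.8% → Morales
Overall: Morales 470/727 = 64.6%, Tanaka 679/1354 = 50.1% → Morales
Morales wins overall and in every game group — no reversal.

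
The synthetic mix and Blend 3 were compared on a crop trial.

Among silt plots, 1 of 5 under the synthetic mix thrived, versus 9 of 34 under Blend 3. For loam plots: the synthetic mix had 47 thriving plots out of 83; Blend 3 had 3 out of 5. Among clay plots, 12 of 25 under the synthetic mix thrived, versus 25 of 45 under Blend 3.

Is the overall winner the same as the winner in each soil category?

Silt: the synthetic mix 1/5 = 20.0%, Blend 3 9/34 = 26.5% → Blend 3
Loam: the synthetic mix 47/83 = 56.6%, Blend 3 3/5 = 60.0% → Blend 3
Clay: the synthetic mix 12/25 = 48.0%, Blend 3 25/45 = 55.6% → Blend 3
Overall: the synthetic mix 60/113 = 53.1%, Blend 3 37/84 = 44.0% → the synthetic mix
Blend 3 wins each soil group but the synthetic mix wins overall — the comparison reverses. Blend 3's plots skew toward silt, which has a lower base rate.

No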